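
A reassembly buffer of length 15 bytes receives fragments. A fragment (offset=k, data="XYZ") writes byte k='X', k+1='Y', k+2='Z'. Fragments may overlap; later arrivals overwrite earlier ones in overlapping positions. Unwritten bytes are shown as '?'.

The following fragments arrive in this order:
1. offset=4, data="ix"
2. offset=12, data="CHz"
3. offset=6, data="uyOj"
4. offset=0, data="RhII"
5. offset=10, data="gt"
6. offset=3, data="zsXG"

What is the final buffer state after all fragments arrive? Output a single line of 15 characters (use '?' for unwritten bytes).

Fragment 1: offset=4 data="ix" -> buffer=????ix?????????
Fragment 2: offset=12 data="CHz" -> buffer=????ix??????CHz
Fragment 3: offset=6 data="uyOj" -> buffer=????ixuyOj??CHz
Fragment 4: offset=0 data="RhII" -> buffer=RhIIixuyOj??CHz
Fragment 5: offset=10 data="gt" -> buffer=RhIIixuyOjgtCHz
Fragment 6: offset=3 data="zsXG" -> buffer=RhIzsXGyOjgtCHz

Answer: RhIzsXGyOjgtCHz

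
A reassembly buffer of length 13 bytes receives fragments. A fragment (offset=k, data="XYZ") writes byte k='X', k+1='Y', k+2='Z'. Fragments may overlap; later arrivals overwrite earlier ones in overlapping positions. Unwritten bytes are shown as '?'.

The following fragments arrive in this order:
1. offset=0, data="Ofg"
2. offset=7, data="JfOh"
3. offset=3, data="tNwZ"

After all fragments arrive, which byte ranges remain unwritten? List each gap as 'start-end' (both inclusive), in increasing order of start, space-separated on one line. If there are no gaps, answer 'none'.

Answer: 11-12

Derivation:
Fragment 1: offset=0 len=3
Fragment 2: offset=7 len=4
Fragment 3: offset=3 len=4
Gaps: 11-12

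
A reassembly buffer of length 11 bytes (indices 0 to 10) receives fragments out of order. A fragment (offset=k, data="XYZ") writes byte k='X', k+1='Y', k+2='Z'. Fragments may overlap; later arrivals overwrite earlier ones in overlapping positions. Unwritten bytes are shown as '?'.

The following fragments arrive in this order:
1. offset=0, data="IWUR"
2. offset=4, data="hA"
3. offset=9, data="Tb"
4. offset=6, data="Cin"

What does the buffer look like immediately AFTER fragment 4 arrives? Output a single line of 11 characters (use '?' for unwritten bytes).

Fragment 1: offset=0 data="IWUR" -> buffer=IWUR???????
Fragment 2: offset=4 data="hA" -> buffer=IWURhA?????
Fragment 3: offset=9 data="Tb" -> buffer=IWURhA???Tb
Fragment 4: offset=6 data="Cin" -> buffer=IWURhACinTb

Answer: IWURhACinTb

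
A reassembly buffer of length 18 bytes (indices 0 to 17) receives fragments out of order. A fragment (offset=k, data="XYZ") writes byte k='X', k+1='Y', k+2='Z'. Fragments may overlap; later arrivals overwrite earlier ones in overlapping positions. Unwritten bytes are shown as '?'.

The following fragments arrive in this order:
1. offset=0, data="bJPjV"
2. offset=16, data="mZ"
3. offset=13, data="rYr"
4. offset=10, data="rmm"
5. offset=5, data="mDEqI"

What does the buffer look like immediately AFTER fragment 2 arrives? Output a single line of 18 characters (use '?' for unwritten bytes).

Fragment 1: offset=0 data="bJPjV" -> buffer=bJPjV?????????????
Fragment 2: offset=16 data="mZ" -> buffer=bJPjV???????????mZ

Answer: bJPjV???????????mZ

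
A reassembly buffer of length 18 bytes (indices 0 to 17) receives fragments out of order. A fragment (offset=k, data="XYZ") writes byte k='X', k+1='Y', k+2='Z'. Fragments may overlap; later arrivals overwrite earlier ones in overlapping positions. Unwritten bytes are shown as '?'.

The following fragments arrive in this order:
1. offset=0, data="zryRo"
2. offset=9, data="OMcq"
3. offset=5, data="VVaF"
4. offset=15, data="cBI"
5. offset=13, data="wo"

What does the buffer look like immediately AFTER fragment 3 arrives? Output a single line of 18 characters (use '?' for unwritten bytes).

Fragment 1: offset=0 data="zryRo" -> buffer=zryRo?????????????
Fragment 2: offset=9 data="OMcq" -> buffer=zryRo????OMcq?????
Fragment 3: offset=5 data="VVaF" -> buffer=zryRoVVaFOMcq?????

Answer: zryRoVVaFOMcq?????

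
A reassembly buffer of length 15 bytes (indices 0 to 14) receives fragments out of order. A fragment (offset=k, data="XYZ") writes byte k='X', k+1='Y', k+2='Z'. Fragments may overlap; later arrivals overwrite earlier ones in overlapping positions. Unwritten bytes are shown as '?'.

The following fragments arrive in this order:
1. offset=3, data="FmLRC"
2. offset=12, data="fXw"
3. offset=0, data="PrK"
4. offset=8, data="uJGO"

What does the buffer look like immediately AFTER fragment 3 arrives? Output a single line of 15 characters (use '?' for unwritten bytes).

Fragment 1: offset=3 data="FmLRC" -> buffer=???FmLRC???????
Fragment 2: offset=12 data="fXw" -> buffer=???FmLRC????fXw
Fragment 3: offset=0 data="PrK" -> buffer=PrKFmLRC????fXw

Answer: PrKFmLRC????fXw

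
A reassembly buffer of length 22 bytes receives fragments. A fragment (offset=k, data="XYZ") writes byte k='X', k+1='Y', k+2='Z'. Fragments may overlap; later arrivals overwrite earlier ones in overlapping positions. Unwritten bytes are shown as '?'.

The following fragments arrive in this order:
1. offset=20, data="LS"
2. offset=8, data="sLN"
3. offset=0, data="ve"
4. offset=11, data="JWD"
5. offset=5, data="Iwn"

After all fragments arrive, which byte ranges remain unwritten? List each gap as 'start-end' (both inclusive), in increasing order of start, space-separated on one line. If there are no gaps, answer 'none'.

Answer: 2-4 14-19

Derivation:
Fragment 1: offset=20 len=2
Fragment 2: offset=8 len=3
Fragment 3: offset=0 len=2
Fragment 4: offset=11 len=3
Fragment 5: offset=5 len=3
Gaps: 2-4 14-19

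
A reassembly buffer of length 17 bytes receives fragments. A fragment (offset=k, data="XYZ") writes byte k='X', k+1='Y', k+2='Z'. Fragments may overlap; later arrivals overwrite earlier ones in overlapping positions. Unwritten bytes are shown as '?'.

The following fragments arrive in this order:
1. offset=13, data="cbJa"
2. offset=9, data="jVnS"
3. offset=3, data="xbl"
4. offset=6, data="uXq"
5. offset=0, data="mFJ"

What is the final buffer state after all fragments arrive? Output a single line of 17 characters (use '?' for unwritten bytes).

Fragment 1: offset=13 data="cbJa" -> buffer=?????????????cbJa
Fragment 2: offset=9 data="jVnS" -> buffer=?????????jVnScbJa
Fragment 3: offset=3 data="xbl" -> buffer=???xbl???jVnScbJa
Fragment 4: offset=6 data="uXq" -> buffer=???xbluXqjVnScbJa
Fragment 5: offset=0 data="mFJ" -> buffer=mFJxbluXqjVnScbJa

Answer: mFJxbluXqjVnScbJa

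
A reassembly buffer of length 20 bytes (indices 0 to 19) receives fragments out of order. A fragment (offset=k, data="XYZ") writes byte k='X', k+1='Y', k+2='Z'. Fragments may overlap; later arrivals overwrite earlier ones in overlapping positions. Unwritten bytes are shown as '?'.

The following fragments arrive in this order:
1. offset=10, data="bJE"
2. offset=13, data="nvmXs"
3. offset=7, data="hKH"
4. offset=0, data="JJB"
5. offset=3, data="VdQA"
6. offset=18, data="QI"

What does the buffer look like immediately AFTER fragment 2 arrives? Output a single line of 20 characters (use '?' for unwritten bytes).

Fragment 1: offset=10 data="bJE" -> buffer=??????????bJE???????
Fragment 2: offset=13 data="nvmXs" -> buffer=??????????bJEnvmXs??

Answer: ??????????bJEnvmXs??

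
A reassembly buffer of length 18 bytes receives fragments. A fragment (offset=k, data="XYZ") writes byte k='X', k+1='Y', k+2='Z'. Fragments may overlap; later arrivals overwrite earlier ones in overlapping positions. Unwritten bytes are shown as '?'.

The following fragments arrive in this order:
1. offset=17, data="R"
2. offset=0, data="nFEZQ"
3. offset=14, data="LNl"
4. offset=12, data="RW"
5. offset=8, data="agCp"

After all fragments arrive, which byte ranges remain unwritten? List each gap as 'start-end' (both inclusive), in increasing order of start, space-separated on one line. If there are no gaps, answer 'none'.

Fragment 1: offset=17 len=1
Fragment 2: offset=0 len=5
Fragment 3: offset=14 len=3
Fragment 4: offset=12 len=2
Fragment 5: offset=8 len=4
Gaps: 5-7

Answer: 5-7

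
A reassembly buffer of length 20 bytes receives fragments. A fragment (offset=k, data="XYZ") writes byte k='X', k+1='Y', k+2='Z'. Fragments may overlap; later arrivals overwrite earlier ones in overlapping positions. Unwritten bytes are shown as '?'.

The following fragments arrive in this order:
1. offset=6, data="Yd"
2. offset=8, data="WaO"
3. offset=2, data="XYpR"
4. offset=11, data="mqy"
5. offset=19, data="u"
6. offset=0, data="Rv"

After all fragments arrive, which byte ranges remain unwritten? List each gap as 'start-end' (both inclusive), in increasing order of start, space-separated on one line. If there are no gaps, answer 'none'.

Fragment 1: offset=6 len=2
Fragment 2: offset=8 len=3
Fragment 3: offset=2 len=4
Fragment 4: offset=11 len=3
Fragment 5: offset=19 len=1
Fragment 6: offset=0 len=2
Gaps: 14-18

Answer: 14-18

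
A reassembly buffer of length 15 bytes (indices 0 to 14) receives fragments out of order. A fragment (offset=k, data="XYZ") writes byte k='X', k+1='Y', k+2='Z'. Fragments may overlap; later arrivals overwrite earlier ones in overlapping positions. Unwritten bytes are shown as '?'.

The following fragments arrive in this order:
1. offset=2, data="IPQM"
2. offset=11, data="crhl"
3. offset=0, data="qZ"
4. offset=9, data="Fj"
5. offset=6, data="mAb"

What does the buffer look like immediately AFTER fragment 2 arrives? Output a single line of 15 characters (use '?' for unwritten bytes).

Answer: ??IPQM?????crhl

Derivation:
Fragment 1: offset=2 data="IPQM" -> buffer=??IPQM?????????
Fragment 2: offset=11 data="crhl" -> buffer=??IPQM?????crhl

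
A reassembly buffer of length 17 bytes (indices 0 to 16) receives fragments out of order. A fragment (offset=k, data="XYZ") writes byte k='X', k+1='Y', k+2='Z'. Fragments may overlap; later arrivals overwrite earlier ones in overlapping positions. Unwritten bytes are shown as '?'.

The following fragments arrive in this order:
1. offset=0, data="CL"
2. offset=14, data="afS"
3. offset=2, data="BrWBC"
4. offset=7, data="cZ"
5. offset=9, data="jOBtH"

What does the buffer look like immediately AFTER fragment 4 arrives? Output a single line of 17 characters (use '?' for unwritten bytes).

Answer: CLBrWBCcZ?????afS

Derivation:
Fragment 1: offset=0 data="CL" -> buffer=CL???????????????
Fragment 2: offset=14 data="afS" -> buffer=CL????????????afS
Fragment 3: offset=2 data="BrWBC" -> buffer=CLBrWBC???????afS
Fragment 4: offset=7 data="cZ" -> buffer=CLBrWBCcZ?????afS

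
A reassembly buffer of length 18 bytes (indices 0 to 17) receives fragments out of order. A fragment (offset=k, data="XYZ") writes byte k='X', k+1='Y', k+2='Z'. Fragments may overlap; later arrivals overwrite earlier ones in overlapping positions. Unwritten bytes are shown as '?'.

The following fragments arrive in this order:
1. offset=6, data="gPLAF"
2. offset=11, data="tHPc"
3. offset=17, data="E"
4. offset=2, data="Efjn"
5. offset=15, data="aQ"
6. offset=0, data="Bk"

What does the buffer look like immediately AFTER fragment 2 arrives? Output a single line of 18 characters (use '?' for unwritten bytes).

Fragment 1: offset=6 data="gPLAF" -> buffer=??????gPLAF???????
Fragment 2: offset=11 data="tHPc" -> buffer=??????gPLAFtHPc???

Answer: ??????gPLAFtHPc???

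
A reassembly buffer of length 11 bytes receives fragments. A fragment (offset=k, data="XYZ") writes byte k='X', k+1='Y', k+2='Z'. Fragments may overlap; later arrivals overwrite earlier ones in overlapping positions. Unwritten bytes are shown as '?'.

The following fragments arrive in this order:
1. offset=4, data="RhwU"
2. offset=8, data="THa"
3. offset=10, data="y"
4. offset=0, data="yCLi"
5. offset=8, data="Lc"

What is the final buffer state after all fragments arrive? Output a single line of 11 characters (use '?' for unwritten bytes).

Fragment 1: offset=4 data="RhwU" -> buffer=????RhwU???
Fragment 2: offset=8 data="THa" -> buffer=????RhwUTHa
Fragment 3: offset=10 data="y" -> buffer=????RhwUTHy
Fragment 4: offset=0 data="yCLi" -> buffer=yCLiRhwUTHy
Fragment 5: offset=8 data="Lc" -> buffer=yCLiRhwULcy

Answer: yCLiRhwULcy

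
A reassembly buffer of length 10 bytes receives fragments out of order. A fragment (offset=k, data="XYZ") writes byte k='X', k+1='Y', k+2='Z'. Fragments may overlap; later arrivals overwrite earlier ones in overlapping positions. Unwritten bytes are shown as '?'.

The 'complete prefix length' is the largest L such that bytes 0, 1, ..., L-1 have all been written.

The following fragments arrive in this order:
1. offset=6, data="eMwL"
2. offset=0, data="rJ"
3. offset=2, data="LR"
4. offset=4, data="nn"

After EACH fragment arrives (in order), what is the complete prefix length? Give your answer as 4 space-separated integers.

Answer: 0 2 4 10

Derivation:
Fragment 1: offset=6 data="eMwL" -> buffer=??????eMwL -> prefix_len=0
Fragment 2: offset=0 data="rJ" -> buffer=rJ????eMwL -> prefix_len=2
Fragment 3: offset=2 data="LR" -> buffer=rJLR??eMwL -> prefix_len=4
Fragment 4: offset=4 data="nn" -> buffer=rJLRnneMwL -> prefix_len=10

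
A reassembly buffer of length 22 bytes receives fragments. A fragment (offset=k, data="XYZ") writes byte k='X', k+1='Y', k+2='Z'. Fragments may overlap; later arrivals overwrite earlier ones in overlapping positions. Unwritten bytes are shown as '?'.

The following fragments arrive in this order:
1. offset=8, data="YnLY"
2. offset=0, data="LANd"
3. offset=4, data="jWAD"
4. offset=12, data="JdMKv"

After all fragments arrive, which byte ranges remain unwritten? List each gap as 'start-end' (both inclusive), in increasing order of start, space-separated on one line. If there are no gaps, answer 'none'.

Fragment 1: offset=8 len=4
Fragment 2: offset=0 len=4
Fragment 3: offset=4 len=4
Fragment 4: offset=12 len=5
Gaps: 17-21

Answer: 17-21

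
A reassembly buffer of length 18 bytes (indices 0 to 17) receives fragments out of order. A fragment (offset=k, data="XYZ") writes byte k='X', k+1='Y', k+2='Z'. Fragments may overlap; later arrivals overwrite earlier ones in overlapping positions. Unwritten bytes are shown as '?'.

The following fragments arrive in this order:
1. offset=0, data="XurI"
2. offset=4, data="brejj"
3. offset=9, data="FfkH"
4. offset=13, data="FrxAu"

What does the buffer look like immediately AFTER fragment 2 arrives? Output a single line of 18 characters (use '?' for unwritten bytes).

Fragment 1: offset=0 data="XurI" -> buffer=XurI??????????????
Fragment 2: offset=4 data="brejj" -> buffer=XurIbrejj?????????

Answer: XurIbrejj?????????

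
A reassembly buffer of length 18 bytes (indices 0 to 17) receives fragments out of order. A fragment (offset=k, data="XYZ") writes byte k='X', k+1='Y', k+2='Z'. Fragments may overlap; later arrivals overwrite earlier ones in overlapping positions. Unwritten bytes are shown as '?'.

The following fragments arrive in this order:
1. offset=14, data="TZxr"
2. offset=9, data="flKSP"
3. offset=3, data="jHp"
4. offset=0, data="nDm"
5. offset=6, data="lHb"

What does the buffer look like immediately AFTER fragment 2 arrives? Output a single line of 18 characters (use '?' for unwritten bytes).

Answer: ?????????flKSPTZxr

Derivation:
Fragment 1: offset=14 data="TZxr" -> buffer=??????????????TZxr
Fragment 2: offset=9 data="flKSP" -> buffer=?????????flKSPTZxr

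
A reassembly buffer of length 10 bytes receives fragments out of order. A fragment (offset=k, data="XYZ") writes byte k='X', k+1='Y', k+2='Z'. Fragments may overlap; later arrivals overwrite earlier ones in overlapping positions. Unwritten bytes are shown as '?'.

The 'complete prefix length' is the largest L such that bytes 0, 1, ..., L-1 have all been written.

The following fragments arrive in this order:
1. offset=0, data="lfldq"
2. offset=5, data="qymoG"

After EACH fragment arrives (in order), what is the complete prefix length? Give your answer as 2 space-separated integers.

Fragment 1: offset=0 data="lfldq" -> buffer=lfldq????? -> prefix_len=5
Fragment 2: offset=5 data="qymoG" -> buffer=lfldqqymoG -> prefix_len=10

Answer: 5 10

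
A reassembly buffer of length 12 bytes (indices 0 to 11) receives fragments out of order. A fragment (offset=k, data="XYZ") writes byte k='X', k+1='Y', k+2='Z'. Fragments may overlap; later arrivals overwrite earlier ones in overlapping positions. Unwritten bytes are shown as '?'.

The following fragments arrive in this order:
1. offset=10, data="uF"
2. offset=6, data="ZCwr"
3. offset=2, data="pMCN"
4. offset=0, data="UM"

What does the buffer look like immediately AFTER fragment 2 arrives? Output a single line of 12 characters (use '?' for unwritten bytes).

Answer: ??????ZCwruF

Derivation:
Fragment 1: offset=10 data="uF" -> buffer=??????????uF
Fragment 2: offset=6 data="ZCwr" -> buffer=??????ZCwruF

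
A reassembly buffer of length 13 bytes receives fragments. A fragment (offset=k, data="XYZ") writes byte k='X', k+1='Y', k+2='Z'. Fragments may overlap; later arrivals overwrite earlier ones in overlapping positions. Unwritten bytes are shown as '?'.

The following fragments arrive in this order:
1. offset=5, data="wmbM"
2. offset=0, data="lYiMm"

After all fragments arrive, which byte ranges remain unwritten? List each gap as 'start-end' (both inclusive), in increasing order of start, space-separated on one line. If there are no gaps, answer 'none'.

Answer: 9-12

Derivation:
Fragment 1: offset=5 len=4
Fragment 2: offset=0 len=5
Gaps: 9-12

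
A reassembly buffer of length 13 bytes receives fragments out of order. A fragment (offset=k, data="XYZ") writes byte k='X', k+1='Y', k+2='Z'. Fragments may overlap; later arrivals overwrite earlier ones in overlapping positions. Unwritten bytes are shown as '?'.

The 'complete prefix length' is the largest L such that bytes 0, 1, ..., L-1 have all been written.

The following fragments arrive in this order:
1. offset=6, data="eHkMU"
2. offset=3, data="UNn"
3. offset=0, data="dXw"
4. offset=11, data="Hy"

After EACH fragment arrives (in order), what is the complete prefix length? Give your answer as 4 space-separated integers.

Answer: 0 0 11 13

Derivation:
Fragment 1: offset=6 data="eHkMU" -> buffer=??????eHkMU?? -> prefix_len=0
Fragment 2: offset=3 data="UNn" -> buffer=???UNneHkMU?? -> prefix_len=0
Fragment 3: offset=0 data="dXw" -> buffer=dXwUNneHkMU?? -> prefix_len=11
Fragment 4: offset=11 data="Hy" -> buffer=dXwUNneHkMUHy -> prefix_len=13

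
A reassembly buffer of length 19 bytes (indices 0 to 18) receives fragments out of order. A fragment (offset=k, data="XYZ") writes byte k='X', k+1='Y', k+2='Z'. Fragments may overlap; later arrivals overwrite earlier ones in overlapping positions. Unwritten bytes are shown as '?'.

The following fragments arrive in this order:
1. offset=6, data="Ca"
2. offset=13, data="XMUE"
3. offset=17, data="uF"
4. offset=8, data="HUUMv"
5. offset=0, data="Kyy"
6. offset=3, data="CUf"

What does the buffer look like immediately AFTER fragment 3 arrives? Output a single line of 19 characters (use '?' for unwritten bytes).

Fragment 1: offset=6 data="Ca" -> buffer=??????Ca???????????
Fragment 2: offset=13 data="XMUE" -> buffer=??????Ca?????XMUE??
Fragment 3: offset=17 data="uF" -> buffer=??????Ca?????XMUEuF

Answer: ??????Ca?????XMUEuF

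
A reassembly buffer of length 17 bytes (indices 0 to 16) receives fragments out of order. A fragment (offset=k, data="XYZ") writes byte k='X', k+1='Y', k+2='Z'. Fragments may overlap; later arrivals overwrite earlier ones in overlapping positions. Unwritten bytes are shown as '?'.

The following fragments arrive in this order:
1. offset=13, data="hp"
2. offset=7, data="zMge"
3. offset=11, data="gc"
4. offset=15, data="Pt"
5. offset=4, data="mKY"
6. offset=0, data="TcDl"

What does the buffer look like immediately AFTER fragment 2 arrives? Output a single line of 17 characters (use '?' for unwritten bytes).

Answer: ???????zMge??hp??

Derivation:
Fragment 1: offset=13 data="hp" -> buffer=?????????????hp??
Fragment 2: offset=7 data="zMge" -> buffer=???????zMge??hp??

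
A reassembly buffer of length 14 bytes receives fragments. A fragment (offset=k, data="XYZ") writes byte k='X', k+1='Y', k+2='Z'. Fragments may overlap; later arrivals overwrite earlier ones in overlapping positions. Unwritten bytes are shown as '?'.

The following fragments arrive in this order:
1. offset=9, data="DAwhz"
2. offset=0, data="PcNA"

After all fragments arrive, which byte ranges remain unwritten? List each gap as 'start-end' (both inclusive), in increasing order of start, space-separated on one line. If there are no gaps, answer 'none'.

Fragment 1: offset=9 len=5
Fragment 2: offset=0 len=4
Gaps: 4-8

Answer: 4-8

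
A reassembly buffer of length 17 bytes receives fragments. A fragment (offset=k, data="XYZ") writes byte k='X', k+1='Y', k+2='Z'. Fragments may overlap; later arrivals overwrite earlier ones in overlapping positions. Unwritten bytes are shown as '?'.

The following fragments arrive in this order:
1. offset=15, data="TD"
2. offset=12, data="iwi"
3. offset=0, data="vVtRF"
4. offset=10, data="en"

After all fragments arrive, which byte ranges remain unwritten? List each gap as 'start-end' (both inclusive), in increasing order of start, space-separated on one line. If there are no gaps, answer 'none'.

Answer: 5-9

Derivation:
Fragment 1: offset=15 len=2
Fragment 2: offset=12 len=3
Fragment 3: offset=0 len=5
Fragment 4: offset=10 len=2
Gaps: 5-9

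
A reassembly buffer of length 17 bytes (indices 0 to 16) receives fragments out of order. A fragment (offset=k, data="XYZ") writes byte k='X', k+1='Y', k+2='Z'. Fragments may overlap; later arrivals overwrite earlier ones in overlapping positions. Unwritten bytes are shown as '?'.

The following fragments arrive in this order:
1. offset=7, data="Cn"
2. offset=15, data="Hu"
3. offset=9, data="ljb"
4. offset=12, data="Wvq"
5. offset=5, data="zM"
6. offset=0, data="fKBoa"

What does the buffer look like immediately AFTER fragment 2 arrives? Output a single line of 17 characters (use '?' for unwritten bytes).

Fragment 1: offset=7 data="Cn" -> buffer=???????Cn????????
Fragment 2: offset=15 data="Hu" -> buffer=???????Cn??????Hu

Answer: ???????Cn??????Hu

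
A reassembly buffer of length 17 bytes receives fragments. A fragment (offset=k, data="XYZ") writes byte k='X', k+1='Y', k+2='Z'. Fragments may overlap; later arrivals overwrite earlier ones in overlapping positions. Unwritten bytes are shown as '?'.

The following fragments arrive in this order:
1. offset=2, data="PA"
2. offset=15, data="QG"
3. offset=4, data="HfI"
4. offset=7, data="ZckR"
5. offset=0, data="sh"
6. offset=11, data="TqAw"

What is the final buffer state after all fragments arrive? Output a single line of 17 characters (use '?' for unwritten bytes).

Answer: shPAHfIZckRTqAwQG

Derivation:
Fragment 1: offset=2 data="PA" -> buffer=??PA?????????????
Fragment 2: offset=15 data="QG" -> buffer=??PA???????????QG
Fragment 3: offset=4 data="HfI" -> buffer=??PAHfI????????QG
Fragment 4: offset=7 data="ZckR" -> buffer=??PAHfIZckR????QG
Fragment 5: offset=0 data="sh" -> buffer=shPAHfIZckR????QG
Fragment 6: offset=11 data="TqAw" -> buffer=shPAHfIZckRTqAwQG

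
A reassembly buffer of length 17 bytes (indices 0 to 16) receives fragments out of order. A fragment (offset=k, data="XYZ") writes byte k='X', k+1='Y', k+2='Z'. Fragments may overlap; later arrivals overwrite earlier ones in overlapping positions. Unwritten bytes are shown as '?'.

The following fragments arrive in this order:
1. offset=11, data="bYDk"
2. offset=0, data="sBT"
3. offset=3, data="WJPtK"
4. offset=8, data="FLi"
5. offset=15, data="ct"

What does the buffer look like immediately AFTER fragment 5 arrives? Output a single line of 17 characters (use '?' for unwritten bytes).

Answer: sBTWJPtKFLibYDkct

Derivation:
Fragment 1: offset=11 data="bYDk" -> buffer=???????????bYDk??
Fragment 2: offset=0 data="sBT" -> buffer=sBT????????bYDk??
Fragment 3: offset=3 data="WJPtK" -> buffer=sBTWJPtK???bYDk??
Fragment 4: offset=8 data="FLi" -> buffer=sBTWJPtKFLibYDk??
Fragment 5: offset=15 data="ct" -> buffer=sBTWJPtKFLibYDkct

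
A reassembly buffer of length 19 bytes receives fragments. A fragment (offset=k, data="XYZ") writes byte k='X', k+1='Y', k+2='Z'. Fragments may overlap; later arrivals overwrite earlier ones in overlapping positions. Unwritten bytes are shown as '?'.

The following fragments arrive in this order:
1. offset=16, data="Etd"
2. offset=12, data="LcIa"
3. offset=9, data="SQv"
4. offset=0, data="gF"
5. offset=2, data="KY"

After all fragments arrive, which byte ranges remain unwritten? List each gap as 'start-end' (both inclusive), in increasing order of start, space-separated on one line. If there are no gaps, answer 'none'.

Answer: 4-8

Derivation:
Fragment 1: offset=16 len=3
Fragment 2: offset=12 len=4
Fragment 3: offset=9 len=3
Fragment 4: offset=0 len=2
Fragment 5: offset=2 len=2
Gaps: 4-8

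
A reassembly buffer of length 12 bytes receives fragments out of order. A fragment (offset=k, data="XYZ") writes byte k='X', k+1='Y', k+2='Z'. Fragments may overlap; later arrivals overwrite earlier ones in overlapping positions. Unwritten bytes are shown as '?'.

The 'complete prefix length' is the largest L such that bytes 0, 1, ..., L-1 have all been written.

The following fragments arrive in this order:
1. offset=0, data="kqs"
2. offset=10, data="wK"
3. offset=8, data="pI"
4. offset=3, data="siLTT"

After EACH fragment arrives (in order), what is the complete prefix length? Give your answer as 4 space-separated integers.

Fragment 1: offset=0 data="kqs" -> buffer=kqs????????? -> prefix_len=3
Fragment 2: offset=10 data="wK" -> buffer=kqs???????wK -> prefix_len=3
Fragment 3: offset=8 data="pI" -> buffer=kqs?????pIwK -> prefix_len=3
Fragment 4: offset=3 data="siLTT" -> buffer=kqssiLTTpIwK -> prefix_len=12

Answer: 3 3 3 12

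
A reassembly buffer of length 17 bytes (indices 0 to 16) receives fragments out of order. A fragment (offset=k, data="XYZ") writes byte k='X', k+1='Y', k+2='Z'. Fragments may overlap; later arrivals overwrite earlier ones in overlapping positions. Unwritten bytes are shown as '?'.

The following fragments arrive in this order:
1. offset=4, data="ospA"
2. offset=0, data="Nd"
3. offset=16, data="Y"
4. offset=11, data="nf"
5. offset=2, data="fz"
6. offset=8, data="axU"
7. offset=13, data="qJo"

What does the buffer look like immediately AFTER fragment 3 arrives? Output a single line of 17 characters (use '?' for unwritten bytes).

Answer: Nd??ospA????????Y

Derivation:
Fragment 1: offset=4 data="ospA" -> buffer=????ospA?????????
Fragment 2: offset=0 data="Nd" -> buffer=Nd??ospA?????????
Fragment 3: offset=16 data="Y" -> buffer=Nd??ospA????????Y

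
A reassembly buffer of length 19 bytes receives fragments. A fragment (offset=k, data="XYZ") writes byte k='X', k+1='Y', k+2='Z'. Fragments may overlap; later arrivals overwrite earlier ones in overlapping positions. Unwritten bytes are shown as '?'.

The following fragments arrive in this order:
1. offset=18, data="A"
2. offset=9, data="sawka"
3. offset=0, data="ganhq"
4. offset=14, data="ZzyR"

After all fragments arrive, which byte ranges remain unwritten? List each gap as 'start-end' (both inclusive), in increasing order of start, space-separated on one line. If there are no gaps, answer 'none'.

Fragment 1: offset=18 len=1
Fragment 2: offset=9 len=5
Fragment 3: offset=0 len=5
Fragment 4: offset=14 len=4
Gaps: 5-8

Answer: 5-8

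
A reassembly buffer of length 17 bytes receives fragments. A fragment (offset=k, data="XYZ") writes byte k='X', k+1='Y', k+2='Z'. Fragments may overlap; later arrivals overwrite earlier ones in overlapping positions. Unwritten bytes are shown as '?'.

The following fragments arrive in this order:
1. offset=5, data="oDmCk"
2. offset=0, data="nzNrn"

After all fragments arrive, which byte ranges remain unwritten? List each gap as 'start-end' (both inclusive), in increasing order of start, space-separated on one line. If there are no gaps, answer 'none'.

Fragment 1: offset=5 len=5
Fragment 2: offset=0 len=5
Gaps: 10-16

Answer: 10-16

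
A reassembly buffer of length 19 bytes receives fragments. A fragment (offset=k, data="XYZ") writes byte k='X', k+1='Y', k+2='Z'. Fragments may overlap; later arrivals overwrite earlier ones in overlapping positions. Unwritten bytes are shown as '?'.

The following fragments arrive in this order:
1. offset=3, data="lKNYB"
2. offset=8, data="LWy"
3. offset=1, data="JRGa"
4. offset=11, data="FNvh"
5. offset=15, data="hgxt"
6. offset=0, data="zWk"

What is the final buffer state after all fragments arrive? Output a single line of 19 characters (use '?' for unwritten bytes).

Fragment 1: offset=3 data="lKNYB" -> buffer=???lKNYB???????????
Fragment 2: offset=8 data="LWy" -> buffer=???lKNYBLWy????????
Fragment 3: offset=1 data="JRGa" -> buffer=?JRGaNYBLWy????????
Fragment 4: offset=11 data="FNvh" -> buffer=?JRGaNYBLWyFNvh????
Fragment 5: offset=15 data="hgxt" -> buffer=?JRGaNYBLWyFNvhhgxt
Fragment 6: offset=0 data="zWk" -> buffer=zWkGaNYBLWyFNvhhgxt

Answer: zWkGaNYBLWyFNvhhgxt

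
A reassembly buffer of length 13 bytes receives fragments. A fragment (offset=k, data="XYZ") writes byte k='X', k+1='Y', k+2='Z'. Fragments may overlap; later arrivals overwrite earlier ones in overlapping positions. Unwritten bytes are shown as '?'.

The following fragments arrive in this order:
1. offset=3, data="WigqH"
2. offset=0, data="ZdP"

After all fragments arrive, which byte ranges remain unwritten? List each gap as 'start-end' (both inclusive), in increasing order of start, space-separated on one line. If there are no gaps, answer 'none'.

Fragment 1: offset=3 len=5
Fragment 2: offset=0 len=3
Gaps: 8-12

Answer: 8-12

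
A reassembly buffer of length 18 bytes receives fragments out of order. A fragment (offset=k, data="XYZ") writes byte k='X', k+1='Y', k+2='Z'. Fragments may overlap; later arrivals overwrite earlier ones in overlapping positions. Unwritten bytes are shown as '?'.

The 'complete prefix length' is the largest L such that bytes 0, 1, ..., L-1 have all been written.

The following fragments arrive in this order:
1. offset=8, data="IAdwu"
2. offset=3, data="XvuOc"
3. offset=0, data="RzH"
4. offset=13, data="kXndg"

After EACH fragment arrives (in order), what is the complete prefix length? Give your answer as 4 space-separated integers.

Fragment 1: offset=8 data="IAdwu" -> buffer=????????IAdwu????? -> prefix_len=0
Fragment 2: offset=3 data="XvuOc" -> buffer=???XvuOcIAdwu????? -> prefix_len=0
Fragment 3: offset=0 data="RzH" -> buffer=RzHXvuOcIAdwu????? -> prefix_len=13
Fragment 4: offset=13 data="kXndg" -> buffer=RzHXvuOcIAdwukXndg -> prefix_len=18

Answer: 0 0 13 18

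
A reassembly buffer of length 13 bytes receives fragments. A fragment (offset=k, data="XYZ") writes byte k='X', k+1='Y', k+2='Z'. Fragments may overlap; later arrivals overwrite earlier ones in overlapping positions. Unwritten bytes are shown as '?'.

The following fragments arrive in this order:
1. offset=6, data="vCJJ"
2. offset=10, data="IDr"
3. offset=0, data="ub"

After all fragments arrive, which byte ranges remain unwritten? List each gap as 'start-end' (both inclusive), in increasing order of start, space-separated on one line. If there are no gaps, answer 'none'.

Fragment 1: offset=6 len=4
Fragment 2: offset=10 len=3
Fragment 3: offset=0 len=2
Gaps: 2-5

Answer: 2-5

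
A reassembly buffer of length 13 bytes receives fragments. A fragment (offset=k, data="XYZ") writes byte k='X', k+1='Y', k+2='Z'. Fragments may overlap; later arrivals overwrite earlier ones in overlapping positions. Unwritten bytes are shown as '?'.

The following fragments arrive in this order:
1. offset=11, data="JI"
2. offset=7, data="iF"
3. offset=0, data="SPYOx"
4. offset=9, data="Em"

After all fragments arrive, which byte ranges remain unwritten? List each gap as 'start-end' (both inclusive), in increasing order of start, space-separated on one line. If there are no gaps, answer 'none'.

Fragment 1: offset=11 len=2
Fragment 2: offset=7 len=2
Fragment 3: offset=0 len=5
Fragment 4: offset=9 len=2
Gaps: 5-6

Answer: 5-6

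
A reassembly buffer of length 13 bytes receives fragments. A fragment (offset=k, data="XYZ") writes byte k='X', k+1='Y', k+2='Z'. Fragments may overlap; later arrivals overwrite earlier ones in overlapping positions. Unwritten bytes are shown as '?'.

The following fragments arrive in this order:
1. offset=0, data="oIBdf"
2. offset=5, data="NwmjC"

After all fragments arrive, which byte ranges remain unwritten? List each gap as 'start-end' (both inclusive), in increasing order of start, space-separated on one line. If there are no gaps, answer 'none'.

Fragment 1: offset=0 len=5
Fragment 2: offset=5 len=5
Gaps: 10-12

Answer: 10-12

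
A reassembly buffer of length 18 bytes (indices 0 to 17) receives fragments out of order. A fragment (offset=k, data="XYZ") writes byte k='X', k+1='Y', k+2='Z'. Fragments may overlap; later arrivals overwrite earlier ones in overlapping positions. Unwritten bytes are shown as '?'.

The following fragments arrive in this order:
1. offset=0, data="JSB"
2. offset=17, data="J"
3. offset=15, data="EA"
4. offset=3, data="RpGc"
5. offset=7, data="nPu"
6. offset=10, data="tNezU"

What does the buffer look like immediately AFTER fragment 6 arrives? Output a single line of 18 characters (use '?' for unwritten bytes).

Fragment 1: offset=0 data="JSB" -> buffer=JSB???????????????
Fragment 2: offset=17 data="J" -> buffer=JSB??????????????J
Fragment 3: offset=15 data="EA" -> buffer=JSB????????????EAJ
Fragment 4: offset=3 data="RpGc" -> buffer=JSBRpGc????????EAJ
Fragment 5: offset=7 data="nPu" -> buffer=JSBRpGcnPu?????EAJ
Fragment 6: offset=10 data="tNezU" -> buffer=JSBRpGcnPutNezUEAJ

Answer: JSBRpGcnPutNezUEAJ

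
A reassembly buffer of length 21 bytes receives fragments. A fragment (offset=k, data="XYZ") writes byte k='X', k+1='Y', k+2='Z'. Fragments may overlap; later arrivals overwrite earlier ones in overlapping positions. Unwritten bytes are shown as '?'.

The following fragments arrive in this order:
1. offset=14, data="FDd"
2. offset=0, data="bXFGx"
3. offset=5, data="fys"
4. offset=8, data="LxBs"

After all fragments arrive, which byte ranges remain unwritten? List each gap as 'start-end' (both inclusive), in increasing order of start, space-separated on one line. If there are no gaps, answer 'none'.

Fragment 1: offset=14 len=3
Fragment 2: offset=0 len=5
Fragment 3: offset=5 len=3
Fragment 4: offset=8 len=4
Gaps: 12-13 17-20

Answer: 12-13 17-20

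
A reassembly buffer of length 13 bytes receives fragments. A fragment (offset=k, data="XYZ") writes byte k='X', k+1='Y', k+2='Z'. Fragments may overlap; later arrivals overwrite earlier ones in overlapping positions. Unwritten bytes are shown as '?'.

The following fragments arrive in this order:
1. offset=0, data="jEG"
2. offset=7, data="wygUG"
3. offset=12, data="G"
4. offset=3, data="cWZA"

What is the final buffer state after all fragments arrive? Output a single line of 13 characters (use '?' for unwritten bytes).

Fragment 1: offset=0 data="jEG" -> buffer=jEG??????????
Fragment 2: offset=7 data="wygUG" -> buffer=jEG????wygUG?
Fragment 3: offset=12 data="G" -> buffer=jEG????wygUGG
Fragment 4: offset=3 data="cWZA" -> buffer=jEGcWZAwygUGG

Answer: jEGcWZAwygUGG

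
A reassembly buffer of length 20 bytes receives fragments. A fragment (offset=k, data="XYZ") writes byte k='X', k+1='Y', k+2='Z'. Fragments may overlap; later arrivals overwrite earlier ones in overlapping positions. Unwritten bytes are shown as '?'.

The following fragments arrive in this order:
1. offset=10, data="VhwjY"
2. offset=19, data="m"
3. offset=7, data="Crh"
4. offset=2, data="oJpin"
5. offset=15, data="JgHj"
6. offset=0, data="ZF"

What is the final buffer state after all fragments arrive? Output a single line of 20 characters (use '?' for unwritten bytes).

Answer: ZFoJpinCrhVhwjYJgHjm

Derivation:
Fragment 1: offset=10 data="VhwjY" -> buffer=??????????VhwjY?????
Fragment 2: offset=19 data="m" -> buffer=??????????VhwjY????m
Fragment 3: offset=7 data="Crh" -> buffer=???????CrhVhwjY????m
Fragment 4: offset=2 data="oJpin" -> buffer=??oJpinCrhVhwjY????m
Fragment 5: offset=15 data="JgHj" -> buffer=??oJpinCrhVhwjYJgHjm
Fragment 6: offset=0 data="ZF" -> buffer=ZFoJpinCrhVhwjYJgHjm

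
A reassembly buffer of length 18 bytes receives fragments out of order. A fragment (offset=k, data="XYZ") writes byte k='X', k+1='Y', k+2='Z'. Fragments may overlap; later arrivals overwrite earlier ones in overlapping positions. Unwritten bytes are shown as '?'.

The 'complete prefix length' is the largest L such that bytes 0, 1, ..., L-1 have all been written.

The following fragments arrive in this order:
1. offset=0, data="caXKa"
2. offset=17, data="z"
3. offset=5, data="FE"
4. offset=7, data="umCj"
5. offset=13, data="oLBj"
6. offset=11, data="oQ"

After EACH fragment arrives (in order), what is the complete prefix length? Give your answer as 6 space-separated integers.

Fragment 1: offset=0 data="caXKa" -> buffer=caXKa????????????? -> prefix_len=5
Fragment 2: offset=17 data="z" -> buffer=caXKa????????????z -> prefix_len=5
Fragment 3: offset=5 data="FE" -> buffer=caXKaFE??????????z -> prefix_len=7
Fragment 4: offset=7 data="umCj" -> buffer=caXKaFEumCj??????z -> prefix_len=11
Fragment 5: offset=13 data="oLBj" -> buffer=caXKaFEumCj??oLBjz -> prefix_len=11
Fragment 6: offset=11 data="oQ" -> buffer=caXKaFEumCjoQoLBjz -> prefix_len=18

Answer: 5 5 7 11 11 18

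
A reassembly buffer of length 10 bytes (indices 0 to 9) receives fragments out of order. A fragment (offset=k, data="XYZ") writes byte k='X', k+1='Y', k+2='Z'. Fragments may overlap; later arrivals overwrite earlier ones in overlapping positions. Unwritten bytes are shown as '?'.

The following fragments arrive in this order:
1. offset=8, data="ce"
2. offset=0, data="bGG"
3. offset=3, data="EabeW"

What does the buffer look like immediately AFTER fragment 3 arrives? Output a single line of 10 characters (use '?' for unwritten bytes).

Fragment 1: offset=8 data="ce" -> buffer=????????ce
Fragment 2: offset=0 data="bGG" -> buffer=bGG?????ce
Fragment 3: offset=3 data="EabeW" -> buffer=bGGEabeWce

Answer: bGGEabeWce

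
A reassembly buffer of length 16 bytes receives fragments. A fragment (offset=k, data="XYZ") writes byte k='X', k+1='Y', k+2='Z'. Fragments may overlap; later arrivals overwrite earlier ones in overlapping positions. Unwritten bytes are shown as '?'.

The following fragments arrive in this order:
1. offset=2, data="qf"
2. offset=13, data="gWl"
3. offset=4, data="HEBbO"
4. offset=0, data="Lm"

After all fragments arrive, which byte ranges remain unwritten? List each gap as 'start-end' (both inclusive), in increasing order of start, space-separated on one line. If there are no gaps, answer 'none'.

Fragment 1: offset=2 len=2
Fragment 2: offset=13 len=3
Fragment 3: offset=4 len=5
Fragment 4: offset=0 len=2
Gaps: 9-12

Answer: 9-12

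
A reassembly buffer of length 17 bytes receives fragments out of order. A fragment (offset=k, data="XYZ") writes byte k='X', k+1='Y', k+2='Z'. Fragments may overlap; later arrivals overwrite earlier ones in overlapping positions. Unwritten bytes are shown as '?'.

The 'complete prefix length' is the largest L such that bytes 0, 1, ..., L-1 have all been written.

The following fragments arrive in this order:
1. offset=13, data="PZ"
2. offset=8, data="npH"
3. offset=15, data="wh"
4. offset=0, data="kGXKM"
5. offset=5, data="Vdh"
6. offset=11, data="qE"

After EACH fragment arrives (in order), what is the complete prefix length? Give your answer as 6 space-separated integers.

Fragment 1: offset=13 data="PZ" -> buffer=?????????????PZ?? -> prefix_len=0
Fragment 2: offset=8 data="npH" -> buffer=????????npH??PZ?? -> prefix_len=0
Fragment 3: offset=15 data="wh" -> buffer=????????npH??PZwh -> prefix_len=0
Fragment 4: offset=0 data="kGXKM" -> buffer=kGXKM???npH??PZwh -> prefix_len=5
Fragment 5: offset=5 data="Vdh" -> buffer=kGXKMVdhnpH??PZwh -> prefix_len=11
Fragment 6: offset=11 data="qE" -> buffer=kGXKMVdhnpHqEPZwh -> prefix_len=17

Answer: 0 0 0 5 11 17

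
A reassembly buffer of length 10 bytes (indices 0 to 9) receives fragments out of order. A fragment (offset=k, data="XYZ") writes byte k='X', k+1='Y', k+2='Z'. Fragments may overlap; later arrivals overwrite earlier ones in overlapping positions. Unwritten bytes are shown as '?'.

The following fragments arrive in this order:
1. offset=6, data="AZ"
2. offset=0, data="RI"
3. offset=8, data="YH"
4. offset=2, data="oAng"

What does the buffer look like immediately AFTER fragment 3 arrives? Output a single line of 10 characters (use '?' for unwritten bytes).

Fragment 1: offset=6 data="AZ" -> buffer=??????AZ??
Fragment 2: offset=0 data="RI" -> buffer=RI????AZ??
Fragment 3: offset=8 data="YH" -> buffer=RI????AZYH

Answer: RI????AZYH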